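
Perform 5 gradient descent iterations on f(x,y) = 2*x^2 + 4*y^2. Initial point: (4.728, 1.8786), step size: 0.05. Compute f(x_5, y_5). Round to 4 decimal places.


Gradient descent on f(x,y) = 2*x^2 + 4*y^2.
Starting point: (4.728, 1.8786), alpha = 0.05
Step 1: grad_x = 2*2*4.728 = 18.912, grad_y = 2*4*1.8786 = 15.0288
  x_1 = 4.728 - 0.05*18.912 = 3.7824
  y_1 = 1.8786 - 0.05*15.0288 = 1.1272
Step 2: grad_x = 2*2*3.7824 = 15.1296, grad_y = 2*4*1.1272 = 9.0173
  x_2 = 3.7824 - 0.05*15.1296 = 3.0259
  y_2 = 1.1272 - 0.05*9.0173 = 0.6763
Step 3: grad_x = 2*2*3.0259 = 12.1037, grad_y = 2*4*0.6763 = 5.4104
  x_3 = 3.0259 - 0.05*12.1037 = 2.4207
  y_3 = 0.6763 - 0.05*5.4104 = 0.4058
Step 4: grad_x = 2*2*2.4207 = 9.6829, grad_y = 2*4*0.4058 = 3.2462
  x_4 = 2.4207 - 0.05*9.6829 = 1.9366
  y_4 = 0.4058 - 0.05*3.2462 = 0.2435
Step 5: grad_x = 2*2*1.9366 = 7.7464, grad_y = 2*4*0.2435 = 1.9477
  x_5 = 1.9366 - 0.05*7.7464 = 1.5493
  y_5 = 0.2435 - 0.05*1.9477 = 0.1461
f(1.5493, 0.1461) = 2*1.5493^2 + 4*0.1461^2 = 4.8858


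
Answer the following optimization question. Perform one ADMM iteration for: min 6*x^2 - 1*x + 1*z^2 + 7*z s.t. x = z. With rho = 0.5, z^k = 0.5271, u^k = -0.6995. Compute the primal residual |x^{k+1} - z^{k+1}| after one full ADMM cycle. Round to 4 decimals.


ADMM iteration with rho = 0.5, z^k = 0.5271, u^k = -0.6995
Step 1: x-update.
Minimize 6*x^2 - 1*x + (0.5/2)*(x - 0.5271 - 0.6995)^2
FOC: (2*6 + 0.5)*x = 1 + 0.5*(0.5271 + 0.6995)
x^{k+1} = 0.1291
Step 2: z-update.
Minimize 1*z^2 + 7*z + (0.5/2)*(0.1291 - z - 0.6995)^2
FOC: (2*1 + 0.5)*z = -7 + 0.5*(0.1291 - 0.6995)
z^{k+1} = -2.9141
Step 3: u-update.
u^{k+1} = -0.6995 + 0.1291 + 2.9141 = 2.3437
Step 4: Primal residual = |0.1291 + 2.9141| = 3.0432


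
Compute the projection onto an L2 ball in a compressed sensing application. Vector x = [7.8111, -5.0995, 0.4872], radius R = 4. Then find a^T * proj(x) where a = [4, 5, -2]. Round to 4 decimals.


Step 1: Compute ||x|| (intermediates to 6 decimals).
||x|| = sqrt(7.8111^2 + (-5.0995)^2 + 0.4872^2) = 9.341068
Step 2: Project.
Since ||x|| > R, scale = R/||x|| = 4/9.341068 = 0.428217, proj(x) = scale * x
proj(x) = [3.344846, -2.183693, 0.208627]
Step 3: Dot product.
a^T * proj(x) = 4*3.344846 + 5*(-2.183693) - 2*0.208627 = 2.0437


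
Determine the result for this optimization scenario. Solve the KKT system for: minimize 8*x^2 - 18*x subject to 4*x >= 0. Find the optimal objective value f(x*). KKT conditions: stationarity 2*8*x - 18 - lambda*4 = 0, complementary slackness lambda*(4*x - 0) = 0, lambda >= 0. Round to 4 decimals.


Step 1: Try lambda = 0 (constraint inactive).
Stationarity: 2*8*x - 18 = 0
x* = 18/(2*8) = 1.125
Check constraint: 4*1.125 = 4.5 >= 0 -- satisfied.
Step 2: Compute optimal value.
f(x*) = 8*1.125^2 - 18*1.125 = -10.125


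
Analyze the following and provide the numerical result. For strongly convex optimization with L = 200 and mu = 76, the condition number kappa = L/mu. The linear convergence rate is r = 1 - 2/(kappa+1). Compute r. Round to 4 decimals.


Step 1: Compute the condition number.
kappa = L/mu = 200/76 = 2.6316
Step 2: Compute the convergence rate.
r = 1 - 2/(kappa + 1) = 1 - 2*mu/(L + mu) = (L - mu)/(L + mu) = 124/276 = 0.4493


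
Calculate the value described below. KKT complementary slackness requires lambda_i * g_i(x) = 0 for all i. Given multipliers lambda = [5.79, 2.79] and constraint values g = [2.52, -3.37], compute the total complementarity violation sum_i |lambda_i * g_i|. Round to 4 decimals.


KKT complementary slackness check:
lambda_1 * g_1 = 5.79 * 2.52 = 14.5908
lambda_2 * g_2 = 2.79 * -3.37 = -9.4023
Total violation = 14.5908 + 9.4023 = 23.9931


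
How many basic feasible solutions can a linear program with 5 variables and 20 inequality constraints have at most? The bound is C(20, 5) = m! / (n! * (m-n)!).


Each vertex corresponds to some choice of n active constraints out of m, so the number of vertices is at most C(m, n) = m! / (n!(m-n)!).
m = 20, n = 5
Numerator: 20 * 19 * 18 * 17 * 16
Denominator: 5! = 120
C(20, 5) = 15504


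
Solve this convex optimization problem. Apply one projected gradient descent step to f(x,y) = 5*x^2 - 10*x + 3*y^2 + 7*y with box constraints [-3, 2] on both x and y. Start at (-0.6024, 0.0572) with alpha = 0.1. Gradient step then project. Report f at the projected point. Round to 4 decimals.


Step 1: Compute gradient at (-0.6024, 0.0572).
grad_x = 2*5*-0.6024 - 10 = -16.024
grad_y = 2*3*0.0572 + 7 = 7.3432
Step 2: Gradient step.
x_raw = -0.6024 - 0.1*-16.024 = 1.0
y_raw = 0.0572 - 0.1*7.3432 = -0.6771
Step 3: Project onto [-3, 2].
x_proj = clip(1.0) = 1.0
y_proj = clip(-0.6771) = -0.6771
Step 4: Evaluate f.
f(1.0, -0.6771) = -8.3644


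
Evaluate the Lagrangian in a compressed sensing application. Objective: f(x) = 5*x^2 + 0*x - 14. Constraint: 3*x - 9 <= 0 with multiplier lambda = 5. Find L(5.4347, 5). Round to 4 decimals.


Step 1: Evaluate f(x).
f(5.4347) = 5*5.4347^2 + 0*5.4347 - 14 = 133.6798
Step 2: Evaluate g(x).
g(5.4347) = 3*5.4347 - 9 = 7.3041
Step 3: Compute Lagrangian.
L = 133.6798 + 5*7.3041 = 170.2003


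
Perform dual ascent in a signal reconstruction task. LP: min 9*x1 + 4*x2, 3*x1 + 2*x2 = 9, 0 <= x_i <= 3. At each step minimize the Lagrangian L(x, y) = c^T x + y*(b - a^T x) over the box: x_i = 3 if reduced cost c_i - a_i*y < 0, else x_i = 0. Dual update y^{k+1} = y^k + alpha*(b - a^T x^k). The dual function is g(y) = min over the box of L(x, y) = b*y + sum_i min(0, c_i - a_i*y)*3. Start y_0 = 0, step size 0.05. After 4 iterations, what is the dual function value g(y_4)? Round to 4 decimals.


Dual ascent for LP: min 9*x1 + 4*x2, 3*x1 + 2*x2 = 9, 0 <= x_i <= 3
Step 1: y^k = 0.0, reduced costs: (9.0, 4.0)
  x^k = (0.0, 0.0), subgradient = b - a^T x = 9.0
  y^{k+1} = 0.0 + 0.05*9.0 = 0.45
Step 2: y^k = 0.45, reduced costs: (7.65, 3.1)
  x^k = (0.0, 0.0), subgradient = b - a^T x = 9.0
  y^{k+1} = 0.45 + 0.05*9.0 = 0.9
Step 3: y^k = 0.9, reduced costs: (6.3, 2.2)
  x^k = (0.0, 0.0), subgradient = b - a^T x = 9.0
  y^{k+1} = 0.9 + 0.05*9.0 = 1.35
Step 4: y^k = 1.35, reduced costs: (4.95, 1.3)
  x^k = (0.0, 0.0), subgradient = b - a^T x = 9.0
  y^{k+1} = 1.35 + 0.05*9.0 = 1.8
Dual objective at y_4 = 1.8: reduced costs (3.6, 0.4), box minimizer x = (0.0, 0.0)
g(y_4) = b*y + (c1 - a1*y)*x1 + (c2 - a2*y)*x2 = 9*1.8 + 3.6*0.0 + 0.4*0.0 = 16.2 + 0.0 + 0.0 = 16.2


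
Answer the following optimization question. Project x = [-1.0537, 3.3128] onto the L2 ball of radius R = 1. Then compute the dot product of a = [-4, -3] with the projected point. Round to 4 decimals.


Step 1: Compute ||x|| (intermediates to 6 decimals).
||x|| = sqrt((-1.0537)^2 + 3.3128^2) = 3.476338
Step 2: Project.
Since ||x|| > R, scale = R/||x|| = 1/3.476338 = 0.287659, proj(x) = scale * x
proj(x) = [-0.303106, 0.952957]
Step 3: Dot product.
a^T * proj(x) = -4*(-0.303106) - 3*0.952957 = -1.6464


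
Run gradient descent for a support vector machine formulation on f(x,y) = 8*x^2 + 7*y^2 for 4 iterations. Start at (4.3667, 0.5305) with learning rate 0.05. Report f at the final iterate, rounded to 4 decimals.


Gradient descent on f(x,y) = 8*x^2 + 7*y^2.
Starting point: (4.3667, 0.5305), alpha = 0.05
Step 1: grad_x = 2*8*4.3667 = 69.8672, grad_y = 2*7*0.5305 = 7.427
  x_1 = 4.3667 - 0.05*69.8672 = 0.8733
  y_1 = 0.5305 - 0.05*7.427 = 0.1592
Step 2: grad_x = 2*8*0.8733 = 13.9734, grad_y = 2*7*0.1592 = 2.2281
  x_2 = 0.8733 - 0.05*13.9734 = 0.1747
  y_2 = 0.1592 - 0.05*2.2281 = 0.0477
Step 3: grad_x = 2*8*0.1747 = 2.7947, grad_y = 2*7*0.0477 = 0.6684
  x_3 = 0.1747 - 0.05*2.7947 = 0.0349
  y_3 = 0.0477 - 0.05*0.6684 = 0.0143
Step 4: grad_x = 2*8*0.0349 = 0.5589, grad_y = 2*7*0.0143 = 0.2005
  x_4 = 0.0349 - 0.05*0.5589 = 0.007
  y_4 = 0.0143 - 0.05*0.2005 = 0.0043
f(0.007, 0.0043) = 8*0.007^2 + 7*0.0043^2 = 0.0005


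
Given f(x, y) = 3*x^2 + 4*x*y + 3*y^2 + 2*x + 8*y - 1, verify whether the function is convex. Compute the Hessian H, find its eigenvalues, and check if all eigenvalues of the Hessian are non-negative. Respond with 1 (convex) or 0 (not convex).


The Hessian of f(x,y) = 3*x^2 + 4*x*y + 3*y^2 + 2*x + 8*y - 1 is:
H = [[6, 4], [4, 6]]
Trace = 6 + 6 = 12
Determinant = 6*6 - (4)^2 = 20
Discriminant = (12)^2 - 4*20 = 64.0
Eigenvalues: lambda_1 = 2.0, lambda_2 = 10.0
The function is convex.

1


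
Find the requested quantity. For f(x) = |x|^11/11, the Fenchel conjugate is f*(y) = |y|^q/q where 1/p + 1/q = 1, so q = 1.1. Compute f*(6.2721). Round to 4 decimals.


The conjugate exponent q satisfies 1/p + 1/q = 1.
p = 11, so q = 11/(11 - 1) = 1.1
|y|^q = 6.2721^1.1 = 7.5362
f*(6.2721) = 7.5362 / 1.1 = 6.8511


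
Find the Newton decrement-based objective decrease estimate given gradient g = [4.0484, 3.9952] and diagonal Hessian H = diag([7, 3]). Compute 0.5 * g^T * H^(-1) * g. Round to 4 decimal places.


Step 1: H is diagonal, so H^(-1) * g = [0.5783, 1.3317].
Step 2: g^T H^(-1) g = sum_i g_i^2 / H_ii
  = (4.0484)^2/7 + (3.9952)^2/3
  = 2.3414 + 5.3205 = 7.6619
Step 3: Objective decrease = 0.5 * g^T H^(-1) g = 3.831


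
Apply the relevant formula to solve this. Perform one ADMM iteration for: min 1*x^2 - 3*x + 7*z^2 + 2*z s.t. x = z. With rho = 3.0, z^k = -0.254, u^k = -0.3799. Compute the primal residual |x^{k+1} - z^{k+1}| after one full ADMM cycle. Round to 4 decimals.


ADMM iteration with rho = 3.0, z^k = -0.254, u^k = -0.3799
Step 1: x-update.
Minimize 1*x^2 - 3*x + (3.0/2)*(x + 0.254 - 0.3799)^2
FOC: (2*1 + 3.0)*x = 3 + 3.0*(-0.254 + 0.3799)
x^{k+1} = 0.6755
Step 2: z-update.
Minimize 7*z^2 + 2*z + (3.0/2)*(0.6755 - z - 0.3799)^2
FOC: (2*7 + 3.0)*z = -2 + 3.0*(0.6755 - 0.3799)
z^{k+1} = -0.0655
Step 3: u-update.
u^{k+1} = -0.3799 + 0.6755 + 0.0655 = 0.3611
Step 4: Primal residual = |0.6755 + 0.0655| = 0.741


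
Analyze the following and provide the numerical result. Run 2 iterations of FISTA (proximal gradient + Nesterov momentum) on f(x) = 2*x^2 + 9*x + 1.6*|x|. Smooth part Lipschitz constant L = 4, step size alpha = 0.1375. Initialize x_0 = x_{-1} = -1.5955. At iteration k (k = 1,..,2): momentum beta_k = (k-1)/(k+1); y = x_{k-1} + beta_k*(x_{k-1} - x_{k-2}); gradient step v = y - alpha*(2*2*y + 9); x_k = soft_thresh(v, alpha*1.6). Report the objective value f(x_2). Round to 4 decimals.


FISTA on f(x) = 2*x^2 + 9*x + 1.6*|x|
L = 4, alpha = 0.1375
Iteration 1: beta = 0.0, y = -1.5955 + 0.0*(-1.5955 + 1.5955) = -1.5955
  grad(y) = 2.618, v = y - alpha*grad = -1.9555
  prox(v) = soft_thresh(-1.9555, 0.22) = -1.7355
Iteration 2: beta = 0.3333, y = -1.7355 + 0.3333*(-1.7355 + 1.5955) = -1.7821
  grad(y) = 1.8715, v = y - alpha*grad = -2.0395
  prox(v) = soft_thresh(-2.0395, 0.22) = -1.8195
f(x_2) = 2*(-1.8195)^2 + 9*(-1.8195) + 1.6*|-1.8195| = -6.8431


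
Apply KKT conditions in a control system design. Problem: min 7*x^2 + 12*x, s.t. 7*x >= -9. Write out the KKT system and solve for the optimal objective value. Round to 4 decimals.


Step 1: Try lambda = 0 (constraint inactive).
Stationarity: 2*7*x + 12 = 0
x* = -12/(2*7) = -6/7 = -0.8571 (rounded; the exact value -6/7 is used below)
Check constraint: 7*-0.8571 = -5.9997 >= -9 -- satisfied.
Step 2: Compute optimal value.
f(x*) = 7*(-6/7)^2 + 12*(-6/7) = -5.1429


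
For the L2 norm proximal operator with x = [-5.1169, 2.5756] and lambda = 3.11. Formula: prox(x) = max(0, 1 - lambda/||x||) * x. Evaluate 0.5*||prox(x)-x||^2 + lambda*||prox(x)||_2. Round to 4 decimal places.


Step 1: Compute ||x||.
||x|| = 5.7286
Step 2: Compute scaling factor.
scale = max(0, 1 - 3.11/5.7286) = 0.4571
Step 3: prox(x) = [-2.339, 1.1773]
||prox(x)|| = 2.6186
Step 4: Proximal objective.
0.5*||prox-x||^2 = 4.8361
lambda*||prox|| = 8.1438
Total = 12.9798


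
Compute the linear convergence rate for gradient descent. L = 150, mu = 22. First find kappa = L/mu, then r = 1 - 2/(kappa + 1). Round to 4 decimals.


Step 1: Compute the condition number.
kappa = L/mu = 150/22 = 6.8182
Step 2: Compute the convergence rate.
r = 1 - 2/(kappa + 1) = 1 - 2*mu/(L + mu) = (L - mu)/(L + mu) = 128/172 = 0.7442


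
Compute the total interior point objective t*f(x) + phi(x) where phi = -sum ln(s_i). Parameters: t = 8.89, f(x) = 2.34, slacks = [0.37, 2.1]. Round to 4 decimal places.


Step 1: Compute log-barrier.
ln values: [-0.9943, 0.7419]
phi = -(-0.9943 + 0.7419) = 0.2523
Step 2: Compute augmented objective.
t*f(x) = 8.89*2.34 = 20.8026
Total = 20.8026 + 0.2523 = 21.0549


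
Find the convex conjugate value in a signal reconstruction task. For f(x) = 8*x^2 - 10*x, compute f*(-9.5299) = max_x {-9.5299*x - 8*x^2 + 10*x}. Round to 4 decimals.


f*(y) = sup_x {y*x - a*x^2 - b*x} = sup_x {(y-b)*x - a*x^2}
FOC: (y - b) - 2a*x = 0 => x* = (y - b)/(2a)
x* = (-9.5299 + 10)/(2*8) = 0.0294
f*(-9.5299) = (y-b)^2/(4a) = (-9.5299 + 10)^2/(4*8)
= 0.221/32 = 0.0069


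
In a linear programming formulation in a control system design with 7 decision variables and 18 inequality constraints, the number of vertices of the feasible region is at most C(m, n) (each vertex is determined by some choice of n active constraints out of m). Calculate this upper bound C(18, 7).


Each vertex corresponds to some choice of n active constraints out of m, so the number of vertices is at most C(m, n) = m! / (n!(m-n)!).
m = 18, n = 7
Numerator: 18 * 17 * 16 * 15 * 14 * 13 * 12
Denominator: 7! = 5040
C(18, 7) = 31824


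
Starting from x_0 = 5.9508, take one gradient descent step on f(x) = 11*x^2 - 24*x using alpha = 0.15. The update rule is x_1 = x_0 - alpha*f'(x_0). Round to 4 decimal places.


We compute the gradient at x_0 and apply the update.
f'(x) = 22*x - 24
f'(5.9508) = 22*5.9508 - 24 = 106.9176
x_1 = 5.9508 - 0.15*106.9176 = -10.0868


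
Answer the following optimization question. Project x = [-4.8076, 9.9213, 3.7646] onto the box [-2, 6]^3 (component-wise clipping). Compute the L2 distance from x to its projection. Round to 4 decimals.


Project each component onto [-2, 6].
clip(-4.8076) = -2.0, clip(9.9213) = 6.0, clip(3.7646) = 3.7646
Projection = [-2.0, 6.0, 3.7646]
Squared diffs: [7.8826, 15.3766, 0.0]
Distance = sqrt(23.2592) = 4.8228


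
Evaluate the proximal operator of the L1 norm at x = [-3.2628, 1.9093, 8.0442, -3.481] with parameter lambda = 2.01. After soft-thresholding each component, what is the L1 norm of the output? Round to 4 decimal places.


Soft-thresholding with lambda = 2.01:
prox(-3.2628) = sign(-3.2628)*max(|-3.2628| - 2.01, 0) = -1.2528
prox(1.9093) = sign(1.9093)*max(|1.9093| - 2.01, 0) = 0.0
prox(8.0442) = sign(8.0442)*max(|8.0442| - 2.01, 0) = 6.0342
prox(-3.481) = sign(-3.481)*max(|-3.481| - 2.01, 0) = -1.471
prox(x) = [-1.2528, 0.0, 6.0342, -1.471]
||prox(x)||_1 = 1.2528 + 0.0 + 6.0342 + 1.471 = 8.758


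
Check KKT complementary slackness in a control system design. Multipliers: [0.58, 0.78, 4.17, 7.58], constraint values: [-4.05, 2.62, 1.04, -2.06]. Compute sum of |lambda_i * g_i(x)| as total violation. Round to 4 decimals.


KKT complementary slackness check:
lambda_1 * g_1 = 0.58 * -4.05 = -2.349
lambda_2 * g_2 = 0.78 * 2.62 = 2.0436
lambda_3 * g_3 = 4.17 * 1.04 = 4.3368
lambda_4 * g_4 = 7.58 * -2.06 = -15.6148
Total violation = 2.349 + 2.0436 + 4.3368 + 15.6148 = 24.3442


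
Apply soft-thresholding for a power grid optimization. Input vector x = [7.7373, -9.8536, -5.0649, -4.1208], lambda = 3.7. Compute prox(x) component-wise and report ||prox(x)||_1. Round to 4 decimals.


Soft-thresholding with lambda = 3.7:
prox(7.7373) = sign(7.7373)*max(|7.7373| - 3.7, 0) = 4.0373
prox(-9.8536) = sign(-9.8536)*max(|-9.8536| - 3.7, 0) = -6.1536
prox(-5.0649) = sign(-5.0649)*max(|-5.0649| - 3.7, 0) = -1.3649
prox(-4.1208) = sign(-4.1208)*max(|-4.1208| - 3.7, 0) = -0.4208
prox(x) = [4.0373, -6.1536, -1.3649, -0.4208]
||prox(x)||_1 = 4.0373 + 6.1536 + 1.3649 + 0.4208 = 11.9766


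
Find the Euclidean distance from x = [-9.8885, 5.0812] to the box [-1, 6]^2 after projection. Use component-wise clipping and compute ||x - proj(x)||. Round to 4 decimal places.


Project each component onto [-1, 6].
clip(-9.8885) = -1.0, clip(5.0812) = 5.0812
Projection = [-1.0, 5.0812]
Squared diffs: [79.0054, 0.0]
Distance = sqrt(79.0054) = 8.8885


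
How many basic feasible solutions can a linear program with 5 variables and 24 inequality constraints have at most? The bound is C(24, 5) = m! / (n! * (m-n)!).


Each vertex corresponds to some choice of n active constraints out of m, so the number of vertices is at most C(m, n) = m! / (n!(m-n)!).
m = 24, n = 5
Numerator: 24 * 23 * 22 * 21 * 20
Denominator: 5! = 120
C(24, 5) = 42504


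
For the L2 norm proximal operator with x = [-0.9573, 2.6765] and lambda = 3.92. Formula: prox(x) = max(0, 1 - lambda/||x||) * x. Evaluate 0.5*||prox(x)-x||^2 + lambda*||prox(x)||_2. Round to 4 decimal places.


Step 1: Compute ||x||.
||x|| = 2.8425
Step 2: Compute scaling factor.
scale = max(0, 1 - 3.92/2.8425) = 0.0
Step 3: prox(x) = [-0.0, 0.0]
||prox(x)|| = 0.0
Step 4: Proximal objective.
0.5*||prox-x||^2 = 4.04
lambda*||prox|| = 0.0
Total = 4.04


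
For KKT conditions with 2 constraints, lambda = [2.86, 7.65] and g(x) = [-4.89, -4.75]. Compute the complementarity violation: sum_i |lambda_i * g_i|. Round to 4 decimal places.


KKT complementary slackness check:
lambda_1 * g_1 = 2.86 * -4.89 = -13.9854
lambda_2 * g_2 = 7.65 * -4.75 = -36.3375
Total violation = 13.9854 + 36.3375 = 50.3229


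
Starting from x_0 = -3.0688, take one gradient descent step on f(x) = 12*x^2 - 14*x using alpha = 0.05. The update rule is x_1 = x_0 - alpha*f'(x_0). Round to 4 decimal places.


We compute the gradient at x_0 and apply the update.
f'(x) = 24*x - 14
f'(-3.0688) = 24*-3.0688 - 14 = -87.6512
x_1 = -3.0688 - 0.05*-87.6512 = 1.3138


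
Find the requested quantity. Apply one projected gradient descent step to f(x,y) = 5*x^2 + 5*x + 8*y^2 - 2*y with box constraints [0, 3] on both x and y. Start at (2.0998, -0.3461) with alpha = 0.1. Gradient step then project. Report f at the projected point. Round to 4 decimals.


Step 1: Compute gradient at (2.0998, -0.3461).
grad_x = 2*5*2.0998 + 5 = 25.998
grad_y = 2*8*-0.3461 - 2 = -7.5376
Step 2: Gradient step.
x_raw = 2.0998 - 0.1*25.998 = -0.5
y_raw = -0.3461 - 0.1*-7.5376 = 0.4077
Step 3: Project onto [0, 3].
x_proj = clip(-0.5) = 0.0
y_proj = clip(0.4077) = 0.4077
Step 4: Evaluate f.
f(0.0, 0.4077) = 0.5142


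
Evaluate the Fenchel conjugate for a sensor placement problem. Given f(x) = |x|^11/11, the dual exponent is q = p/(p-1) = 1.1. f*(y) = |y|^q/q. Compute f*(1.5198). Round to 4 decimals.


The conjugate exponent q satisfies 1/p + 1/q = 1.
p = 11, so q = 11/(11 - 1) = 1.1
|y|^q = 1.5198^1.1 = 1.5848
f*(1.5198) = 1.5848 / 1.1 = 1.4407


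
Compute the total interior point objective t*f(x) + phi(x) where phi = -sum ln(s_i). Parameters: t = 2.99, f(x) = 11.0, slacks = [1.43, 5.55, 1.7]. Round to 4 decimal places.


Step 1: Compute log-barrier.
ln values: [0.3577, 1.7138, 0.5306]
phi = -(0.3577 + 1.7138 + 0.5306) = -2.6021
Step 2: Compute augmented objective.
t*f(x) = 2.99*11.0 = 32.89
Total = 32.89 - 2.6021 = 30.2879


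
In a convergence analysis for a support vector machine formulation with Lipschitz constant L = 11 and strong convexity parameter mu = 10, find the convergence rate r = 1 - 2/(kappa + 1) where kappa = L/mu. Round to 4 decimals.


Step 1: Compute the condition number.
kappa = L/mu = 11/10 = 1.1
Step 2: Compute the convergence rate.
r = 1 - 2/(kappa + 1) = 1 - 2*mu/(L + mu) = (L - mu)/(L + mu) = 1/21 = 0.0476


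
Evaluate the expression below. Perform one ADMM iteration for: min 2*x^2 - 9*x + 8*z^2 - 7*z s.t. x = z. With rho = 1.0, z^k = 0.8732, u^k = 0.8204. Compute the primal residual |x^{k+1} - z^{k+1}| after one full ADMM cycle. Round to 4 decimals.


ADMM iteration with rho = 1.0, z^k = 0.8732, u^k = 0.8204
Step 1: x-update.
Minimize 2*x^2 - 9*x + (1.0/2)*(x - 0.8732 + 0.8204)^2
FOC: (2*2 + 1.0)*x = 9 + 1.0*(0.8732 - 0.8204)
x^{k+1} = 1.8106
Step 2: z-update.
Minimize 8*z^2 - 7*z + (1.0/2)*(1.8106 - z + 0.8204)^2
FOC: (2*8 + 1.0)*z = 7 + 1.0*(1.8106 + 0.8204)
z^{k+1} = 0.5665
Step 3: u-update.
u^{k+1} = 0.8204 + 1.8106 - 0.5665 = 2.0644
Step 4: Primal residual = |1.8106 - 0.5665| = 1.244


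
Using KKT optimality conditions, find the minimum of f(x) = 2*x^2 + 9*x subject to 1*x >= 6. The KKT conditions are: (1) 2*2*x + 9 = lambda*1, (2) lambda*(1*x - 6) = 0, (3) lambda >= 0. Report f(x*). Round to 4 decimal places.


Step 1: Try lambda = 0 (constraint inactive).
x_unc = -9/(2*2) = -2.25
Check: 1*-2.25 = -2.25 < 6 -- violated!
Step 2: Constraint must be active: 1*x = 6
x* = 6/1 = 6.0
lambda = (2*2*6.0 + 9)/1 = 33.0
Step 3: Compute optimal value.
f(x*) = 2*6.0^2 + 9*6.0 = 126.0


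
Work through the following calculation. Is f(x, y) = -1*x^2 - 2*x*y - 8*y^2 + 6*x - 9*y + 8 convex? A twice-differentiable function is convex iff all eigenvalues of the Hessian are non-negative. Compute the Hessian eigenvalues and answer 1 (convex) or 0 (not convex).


The Hessian of f(x,y) = -1*x^2 - 2*x*y - 8*y^2 + 6*x - 9*y + 8 is:
H = [[-2, -2], [-2, -16]]
Trace = -2 - 16 = -18
Determinant = -2*-16 - (-2)^2 = 28
Discriminant = (-18)^2 - 4*28 = 212.0
Eigenvalues: lambda_1 = -16.2801, lambda_2 = -1.7199
The function is not convex.

0


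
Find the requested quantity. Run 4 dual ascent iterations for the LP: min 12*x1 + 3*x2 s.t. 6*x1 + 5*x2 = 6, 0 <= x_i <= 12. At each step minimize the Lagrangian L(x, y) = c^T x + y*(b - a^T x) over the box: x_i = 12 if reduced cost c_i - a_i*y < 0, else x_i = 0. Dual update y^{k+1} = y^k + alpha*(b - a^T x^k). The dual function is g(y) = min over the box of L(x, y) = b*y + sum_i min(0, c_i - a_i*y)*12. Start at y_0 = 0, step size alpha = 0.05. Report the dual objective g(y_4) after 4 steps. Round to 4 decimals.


Dual ascent for LP: min 12*x1 + 3*x2, 6*x1 + 5*x2 = 6, 0 <= x_i <= 12
Step 1: y^k = 0.0, reduced costs: (12.0, 3.0)
  x^k = (0.0, 0.0), subgradient = b - a^T x = 6.0
  y^{k+1} = 0.0 + 0.05*6.0 = 0.3
Step 2: y^k = 0.3, reduced costs: (10.2, 1.5)
  x^k = (0.0, 0.0), subgradient = b - a^T x = 6.0
  y^{k+1} = 0.3 + 0.05*6.0 = 0.6
Step 3: y^k = 0.6, reduced costs: (8.4, 0.0)
  x^k = (0.0, 0.0), subgradient = b - a^T x = 6.0
  y^{k+1} = 0.6 + 0.05*6.0 = 0.9
Step 4: y^k = 0.9, reduced costs: (6.6, -1.5)
  x^k = (0.0, 12.0), subgradient = b - a^T x = -54.0
  y^{k+1} = 0.9 + 0.05*-54.0 = -1.8
Dual objective at y_4 = -1.8: reduced costs (22.8, 12.0), box minimizer x = (0.0, 0.0)
g(y_4) = b*y + (c1 - a1*y)*x1 + (c2 - a2*y)*x2 = 6*(-1.8) + 22.8*0.0 + 12.0*0.0 = -10.8 + 0.0 + 0.0 = -10.8


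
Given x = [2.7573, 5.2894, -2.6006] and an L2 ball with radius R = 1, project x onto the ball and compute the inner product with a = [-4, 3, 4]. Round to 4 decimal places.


Step 1: Compute ||x|| (intermediates to 6 decimals).
||x|| = sqrt(2.7573^2 + 5.2894^2 + (-2.6006)^2) = 6.507194
Step 2: Project.
Since ||x|| > R, scale = R/||x|| = 1/6.507194 = 0.153676, proj(x) = scale * x
proj(x) = [0.423731, 0.812854, -0.39965]
Step 3: Dot product.
a^T * proj(x) = -4*0.423731 + 3*0.812854 + 4*(-0.39965) = -0.855


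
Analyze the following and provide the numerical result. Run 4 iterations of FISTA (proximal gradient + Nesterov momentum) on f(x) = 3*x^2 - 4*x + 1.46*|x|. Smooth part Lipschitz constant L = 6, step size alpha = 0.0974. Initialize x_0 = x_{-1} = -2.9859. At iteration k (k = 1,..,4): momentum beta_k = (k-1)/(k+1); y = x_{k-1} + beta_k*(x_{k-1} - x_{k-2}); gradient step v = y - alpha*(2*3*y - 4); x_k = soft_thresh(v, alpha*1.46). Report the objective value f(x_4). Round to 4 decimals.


FISTA on f(x) = 3*x^2 - 4*x + 1.46*|x|
L = 6, alpha = 0.0974
Iteration 1: beta = 0.0, y = -2.9859 + 0.0*(-2.9859 + 2.9859) = -2.9859
  grad(y) = -21.9154, v = y - alpha*grad = -0.8513
  prox(v) = soft_thresh(-0.8513, 0.1422) = -0.7091
Iteration 2: beta = 0.3333, y = -0.7091 + 0.3333*(-0.7091 + 2.9859) = 0.0498
  grad(y) = -3.7013, v = y - alpha*grad = 0.4103
  prox(v) = soft_thresh(0.4103, 0.1422) = 0.2681
Iteration 3: beta = 0.5, y = 0.2681 + 0.5*(0.2681 + 0.7091) = 0.7567
  grad(y) = 0.5402, v = y - alpha*grad = 0.7041
  prox(v) = soft_thresh(0.7041, 0.1422) = 0.5619
Iteration 4: beta = 0.6, y = 0.5619 + 0.6*(0.5619 - 0.2681) = 0.7382
  grad(y) = 0.4289, v = y - alpha*grad = 0.6964
  prox(v) = soft_thresh(0.6964, 0.1422) = 0.5542
f(x_4) = 3*0.5542^2 - 4*0.5542 + 1.46*|0.5542| = -0.4863


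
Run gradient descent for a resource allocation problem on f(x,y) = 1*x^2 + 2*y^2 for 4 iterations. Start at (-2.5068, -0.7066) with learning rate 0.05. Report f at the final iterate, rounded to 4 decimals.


Gradient descent on f(x,y) = 1*x^2 + 2*y^2.
Starting point: (-2.5068, -0.7066), alpha = 0.05
Step 1: grad_x = 2*1*-2.5068 = -5.0136, grad_y = 2*2*-0.7066 = -2.8264
  x_1 = -2.5068 - 0.05*-5.0136 = -2.2561
  y_1 = -0.7066 - 0.05*-2.8264 = -0.5653
Step 2: grad_x = 2*1*-2.2561 = -4.5122, grad_y = 2*2*-0.5653 = -2.2611
  x_2 = -2.2561 - 0.05*-4.5122 = -2.0305
  y_2 = -0.5653 - 0.05*-2.2611 = -0.4522
Step 3: grad_x = 2*1*-2.0305 = -4.061, grad_y = 2*2*-0.4522 = -1.8089
  x_3 = -2.0305 - 0.05*-4.061 = -1.8275
  y_3 = -0.4522 - 0.05*-1.8089 = -0.3618
Step 4: grad_x = 2*1*-1.8275 = -3.6549, grad_y = 2*2*-0.3618 = -1.4471
  x_4 = -1.8275 - 0.05*-3.6549 = -1.6447
  y_4 = -0.3618 - 0.05*-1.4471 = -0.2894
f(-1.6447, -0.2894) = 1*(-1.6447)^2 + 2*(-0.2894)^2 = 2.8726


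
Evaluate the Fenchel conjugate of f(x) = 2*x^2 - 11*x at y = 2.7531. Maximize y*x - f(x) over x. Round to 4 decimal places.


f*(y) = sup_x {y*x - a*x^2 - b*x} = sup_x {(y-b)*x - a*x^2}
FOC: (y - b) - 2a*x = 0 => x* = (y - b)/(2a)
x* = (2.7531 + 11)/(2*2) = 3.4383
f*(2.7531) = (y-b)^2/(4a) = (2.7531 + 11)^2/(4*2)
= 189.1478/8 = 23.6435


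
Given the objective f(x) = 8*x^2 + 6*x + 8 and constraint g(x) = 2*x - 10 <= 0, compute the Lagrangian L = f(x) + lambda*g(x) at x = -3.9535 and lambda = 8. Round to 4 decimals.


Step 1: Evaluate f(x).
f(-3.9535) = 8*(-3.9535)^2 + 6*(-3.9535) + 8 = 109.3203
Step 2: Evaluate g(x).
g(-3.9535) = 2*-3.9535 - 10 = -17.907
Step 3: Compute Lagrangian.
L = 109.3203 + 8*-17.907 = -33.9357


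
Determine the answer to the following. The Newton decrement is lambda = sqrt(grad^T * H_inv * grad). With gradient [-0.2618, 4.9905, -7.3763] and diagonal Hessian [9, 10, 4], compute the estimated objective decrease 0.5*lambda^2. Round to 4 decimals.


Step 1: H is diagonal, so H^(-1) * g = [-0.0291, 0.4991, -1.8441].
Step 2: g^T H^(-1) g = sum_i g_i^2 / H_ii
  = (-0.2618)^2/9 + (4.9905)^2/10 + (-7.3763)^2/4
  = 0.0076 + 2.4905 + 13.6025 = 16.1006
Step 3: Objective decrease = 0.5 * g^T H^(-1) g = 8.0503


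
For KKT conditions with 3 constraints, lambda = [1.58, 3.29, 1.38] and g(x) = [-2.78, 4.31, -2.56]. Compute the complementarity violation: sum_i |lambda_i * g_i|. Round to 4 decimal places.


KKT complementary slackness check:
lambda_1 * g_1 = 1.58 * -2.78 = -4.3924
lambda_2 * g_2 = 3.29 * 4.31 = 14.1799
lambda_3 * g_3 = 1.38 * -2.56 = -3.5328
Total violation = 4.3924 + 14.1799 + 3.5328 = 22.1051


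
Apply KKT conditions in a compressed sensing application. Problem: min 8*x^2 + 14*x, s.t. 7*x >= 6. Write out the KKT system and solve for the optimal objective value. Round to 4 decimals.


Step 1: Try lambda = 0 (constraint inactive).
x_unc = -14/(2*8) = -0.875
Check: 7*-0.875 = -6.125 < 6 -- violated!
Step 2: Constraint must be active: 7*x = 6
x* = 6/7 = 0.8571 (rounded; the exact value 6/7 is used below)
lambda = (2*8*(6/7) + 14)/7 = 3.9592
Step 3: Compute optimal value.
f(x*) = 8*(6/7)^2 + 14*(6/7) = 17.8776


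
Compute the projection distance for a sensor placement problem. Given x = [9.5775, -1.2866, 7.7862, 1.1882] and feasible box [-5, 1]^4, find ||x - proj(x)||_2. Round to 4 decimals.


Project each component onto [-5, 1].
clip(9.5775) = 1.0, clip(-1.2866) = -1.2866, clip(7.7862) = 1.0, clip(1.1882) = 1.0
Projection = [1.0, -1.2866, 1.0, 1.0]
Squared diffs: [73.5735, 0.0, 46.0525, 0.0354]
Distance = sqrt(119.6614) = 10.939


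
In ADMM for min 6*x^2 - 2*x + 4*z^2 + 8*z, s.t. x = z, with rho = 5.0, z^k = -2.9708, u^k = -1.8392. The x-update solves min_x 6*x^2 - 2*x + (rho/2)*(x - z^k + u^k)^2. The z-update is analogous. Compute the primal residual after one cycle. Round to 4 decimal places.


ADMM iteration with rho = 5.0, z^k = -2.9708, u^k = -1.8392
Step 1: x-update.
Minimize 6*x^2 - 2*x + (5.0/2)*(x + 2.9708 - 1.8392)^2
FOC: (2*6 + 5.0)*x = 2 + 5.0*(-2.9708 + 1.8392)
x^{k+1} = -0.2152
Step 2: z-update.
Minimize 4*z^2 + 8*z + (5.0/2)*(-0.2152 - z - 1.8392)^2
FOC: (2*4 + 5.0)*z = -8 + 5.0*(-0.2152 - 1.8392)
z^{k+1} = -1.4055
Step 3: u-update.
u^{k+1} = -1.8392 - 0.2152 + 1.4055 = -0.6488
Step 4: Primal residual = |-0.2152 + 1.4055| = 1.1904


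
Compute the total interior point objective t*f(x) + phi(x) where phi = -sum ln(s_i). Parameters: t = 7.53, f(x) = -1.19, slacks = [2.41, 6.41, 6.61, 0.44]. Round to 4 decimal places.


Step 1: Compute log-barrier.
ln values: [0.8796, 1.8579, 1.8886, -0.821]
phi = -(0.8796 + 1.8579 + 1.8886 - 0.821) = -3.8051
Step 2: Compute augmented objective.
t*f(x) = 7.53*-1.19 = -8.9607
Total = -8.9607 - 3.8051 = -12.7658


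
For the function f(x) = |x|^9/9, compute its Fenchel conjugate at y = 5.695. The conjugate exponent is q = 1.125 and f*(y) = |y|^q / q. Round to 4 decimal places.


The conjugate exponent q satisfies 1/p + 1/q = 1.
p = 9, so q = 9/(9 - 1) = 1.125
|y|^q = 5.695^1.125 = 7.0783
f*(5.695) = 7.0783 / 1.125 = 6.2918


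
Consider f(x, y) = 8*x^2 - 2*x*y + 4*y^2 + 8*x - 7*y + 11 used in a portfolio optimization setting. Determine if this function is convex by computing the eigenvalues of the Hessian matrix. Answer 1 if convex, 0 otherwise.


The Hessian of f(x,y) = 8*x^2 - 2*x*y + 4*y^2 + 8*x - 7*y + 11 is:
H = [[16, -2], [-2, 8]]
Trace = 16 + 8 = 24
Determinant = 16*8 - (-2)^2 = 124
Discriminant = (24)^2 - 4*124 = 80.0
Eigenvalues: lambda_1 = 7.5279, lambda_2 = 16.4721
The function is convex.

1


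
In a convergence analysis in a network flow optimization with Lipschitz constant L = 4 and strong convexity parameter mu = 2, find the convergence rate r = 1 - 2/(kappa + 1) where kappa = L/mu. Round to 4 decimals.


Step 1: Compute the condition number.
kappa = L/mu = 4/2 = 2.0
Step 2: Compute the convergence rate.
r = 1 - 2/(kappa + 1) = 1 - 2*mu/(L + mu) = (L - mu)/(L + mu) = 2/6 = 0.3333


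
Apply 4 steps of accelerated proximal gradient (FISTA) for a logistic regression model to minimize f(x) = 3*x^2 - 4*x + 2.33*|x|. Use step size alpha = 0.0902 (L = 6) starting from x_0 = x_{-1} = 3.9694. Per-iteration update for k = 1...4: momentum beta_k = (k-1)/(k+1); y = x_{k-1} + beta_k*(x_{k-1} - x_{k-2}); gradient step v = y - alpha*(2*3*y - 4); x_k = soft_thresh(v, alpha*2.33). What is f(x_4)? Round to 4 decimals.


FISTA on f(x) = 3*x^2 - 4*x + 2.33*|x|
L = 6, alpha = 0.0902
Iteration 1: beta = 0.0, y = 3.9694 + 0.0*(3.9694 - 3.9694) = 3.9694
  grad(y) = 19.8164, v = y - alpha*grad = 2.182
  prox(v) = soft_thresh(2.182, 0.2102) = 1.9718
Iteration 2: beta = 0.3333, y = 1.9718 + 0.3333*(1.9718 - 3.9694) = 1.3059
  grad(y) = 3.8356, v = y - alpha*grad = 0.96
  prox(v) = soft_thresh(0.96, 0.2102) = 0.7498
Iteration 3: beta = 0.5, y = 0.7498 + 0.5*(0.7498 - 1.9718) = 0.1388
  grad(y) = -3.1672, v = y - alpha*grad = 0.4245
  prox(v) = soft_thresh(0.4245, 0.2102) = 0.2143
Iteration 4: beta = 0.6, y = 0.2143 + 0.6*(0.2143 - 0.7498) = -0.107
  grad(y) = -4.6419, v = y - alpha*grad = 0.3117
  prox(v) = soft_thresh(0.3117, 0.2102) = 0.1016
f(x_4) = 3*0.1016^2 - 4*0.1016 + 2.33*|0.1016| = -0.1387


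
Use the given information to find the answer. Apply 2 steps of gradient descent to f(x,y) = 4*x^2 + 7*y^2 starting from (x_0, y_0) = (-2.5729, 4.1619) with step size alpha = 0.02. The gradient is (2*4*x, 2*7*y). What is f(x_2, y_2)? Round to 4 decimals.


Gradient descent on f(x,y) = 4*x^2 + 7*y^2.
Starting point: (-2.5729, 4.1619), alpha = 0.02
Step 1: grad_x = 2*4*-2.5729 = -20.5832, grad_y = 2*7*4.1619 = 58.2666
  x_1 = -2.5729 - 0.02*-20.5832 = -2.1612
  y_1 = 4.1619 - 0.02*58.2666 = 2.9966
Step 2: grad_x = 2*4*-2.1612 = -17.2899, grad_y = 2*7*2.9966 = 41.952
  x_2 = -2.1612 - 0.02*-17.2899 = -1.8154
  y_2 = 2.9966 - 0.02*41.952 = 2.1575
f(-1.8154, 2.1575) = 4*(-1.8154)^2 + 7*2.1575^2 = 45.7678


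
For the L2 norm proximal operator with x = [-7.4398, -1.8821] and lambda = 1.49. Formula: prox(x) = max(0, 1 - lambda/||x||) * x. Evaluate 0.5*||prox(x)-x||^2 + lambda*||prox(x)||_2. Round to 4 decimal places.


Step 1: Compute ||x||.
||x|| = 7.6742
Step 2: Compute scaling factor.
scale = max(0, 1 - 1.49/7.6742) = 0.8058
Step 3: prox(x) = [-5.9953, -1.5167]
||prox(x)|| = 6.1842
Step 4: Proximal objective.
0.5*||prox-x||^2 = 1.1101
lambda*||prox|| = 9.2145
Total = 10.3245


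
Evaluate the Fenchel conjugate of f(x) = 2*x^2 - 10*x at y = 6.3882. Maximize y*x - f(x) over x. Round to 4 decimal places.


f*(y) = sup_x {y*x - a*x^2 - b*x} = sup_x {(y-b)*x - a*x^2}
FOC: (y - b) - 2a*x = 0 => x* = (y - b)/(2a)
x* = (6.3882 + 10)/(2*2) = 4.0971
f*(6.3882) = (y-b)^2/(4a) = (6.3882 + 10)^2/(4*2)
= 268.5731/8 = 33.5716


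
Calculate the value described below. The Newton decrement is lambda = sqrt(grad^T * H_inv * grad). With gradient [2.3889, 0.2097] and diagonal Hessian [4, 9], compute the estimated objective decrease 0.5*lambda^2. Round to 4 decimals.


Step 1: H is diagonal, so H^(-1) * g = [0.5972, 0.0233].
Step 2: g^T H^(-1) g = sum_i g_i^2 / H_ii
  = (2.3889)^2/4 + (0.2097)^2/9
  = 1.4267 + 0.0049 = 1.4316
Step 3: Objective decrease = 0.5 * g^T H^(-1) g = 0.7158


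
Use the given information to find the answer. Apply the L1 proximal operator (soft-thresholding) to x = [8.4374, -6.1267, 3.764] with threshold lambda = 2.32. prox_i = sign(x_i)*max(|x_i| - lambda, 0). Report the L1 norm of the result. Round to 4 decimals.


Soft-thresholding with lambda = 2.32:
prox(8.4374) = sign(8.4374)*max(|8.4374| - 2.32, 0) = 6.1174
prox(-6.1267) = sign(-6.1267)*max(|-6.1267| - 2.32, 0) = -3.8067
prox(3.764) = sign(3.764)*max(|3.764| - 2.32, 0) = 1.444
prox(x) = [6.1174, -3.8067, 1.444]
||prox(x)||_1 = 6.1174 + 3.8067 + 1.444 = 11.3681


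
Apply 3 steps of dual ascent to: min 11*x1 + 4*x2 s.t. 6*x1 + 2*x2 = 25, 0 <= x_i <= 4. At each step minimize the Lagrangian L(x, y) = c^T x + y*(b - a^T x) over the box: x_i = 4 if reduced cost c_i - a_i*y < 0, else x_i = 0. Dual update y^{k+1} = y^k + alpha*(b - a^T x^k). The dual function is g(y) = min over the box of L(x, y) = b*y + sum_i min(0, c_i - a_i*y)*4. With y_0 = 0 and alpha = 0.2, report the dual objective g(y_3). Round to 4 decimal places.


Dual ascent for LP: min 11*x1 + 4*x2, 6*x1 + 2*x2 = 25, 0 <= x_i <= 4
Step 1: y^k = 0.0, reduced costs: (11.0, 4.0)
  x^k = (0.0, 0.0), subgradient = b - a^T x = 25.0
  y^{k+1} = 0.0 + 0.2*25.0 = 5.0
Step 2: y^k = 5.0, reduced costs: (-19.0, -6.0)
  x^k = (4.0, 4.0), subgradient = b - a^T x = -7.0
  y^{k+1} = 5.0 + 0.2*-7.0 = 3.6
Step 3: y^k = 3.6, reduced costs: (-10.6, -3.2)
  x^k = (4.0, 4.0), subgradient = b - a^T x = -7.0
  y^{k+1} = 3.6 + 0.2*-7.0 = 2.2
Dual objective at y_3 = 2.2: reduced costs (-2.2, -0.4), box minimizer x = (4.0, 4.0)
g(y_3) = b*y + (c1 - a1*y)*x1 + (c2 - a2*y)*x2 = 25*2.2 + (-2.2)*4.0 + (-0.4)*4.0 = 55.0 - 8.8 - 1.6 = 44.6


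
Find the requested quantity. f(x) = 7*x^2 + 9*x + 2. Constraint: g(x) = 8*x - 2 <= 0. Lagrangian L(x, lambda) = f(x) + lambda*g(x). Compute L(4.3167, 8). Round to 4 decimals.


Step 1: Evaluate f(x).
f(4.3167) = 7*4.3167^2 + 9*4.3167 + 2 = 171.2876
Step 2: Evaluate g(x).
g(4.3167) = 8*4.3167 - 2 = 32.5336
Step 3: Compute Lagrangian.
L = 171.2876 + 8*32.5336 = 431.5564


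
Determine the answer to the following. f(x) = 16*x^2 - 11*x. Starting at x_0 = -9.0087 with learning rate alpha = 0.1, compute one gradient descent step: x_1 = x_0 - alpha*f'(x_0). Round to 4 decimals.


We compute the gradient at x_0 and apply the update.
f'(x) = 32*x - 11
f'(-9.0087) = 32*-9.0087 - 11 = -299.2784
x_1 = -9.0087 - 0.1*-299.2784 = 20.9191


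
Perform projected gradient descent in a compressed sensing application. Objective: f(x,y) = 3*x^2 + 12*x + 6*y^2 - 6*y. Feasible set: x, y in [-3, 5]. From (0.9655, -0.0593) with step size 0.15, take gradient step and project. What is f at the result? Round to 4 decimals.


Step 1: Compute gradient at (0.9655, -0.0593).
grad_x = 2*3*0.9655 + 12 = 17.793
grad_y = 2*6*-0.0593 - 6 = -6.7116
Step 2: Gradient step.
x_raw = 0.9655 - 0.15*17.793 = -1.7035
y_raw = -0.0593 - 0.15*-6.7116 = 0.9474
Step 3: Project onto [-3, 5].
x_proj = clip(-1.7035) = -1.7035
y_proj = clip(0.9474) = 0.9474
Step 4: Evaluate f.
f(-1.7035, 0.9474) = -12.035


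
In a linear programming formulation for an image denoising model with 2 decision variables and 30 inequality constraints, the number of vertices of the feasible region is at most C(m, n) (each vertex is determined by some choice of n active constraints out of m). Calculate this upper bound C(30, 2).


Each vertex corresponds to some choice of n active constraints out of m, so the number of vertices is at most C(m, n) = m! / (n!(m-n)!).
m = 30, n = 2
Numerator: 30 * 29
Denominator: 2! = 2
C(30, 2) = 435


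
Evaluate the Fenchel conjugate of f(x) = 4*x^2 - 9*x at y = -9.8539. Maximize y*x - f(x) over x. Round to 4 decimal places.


f*(y) = sup_x {y*x - a*x^2 - b*x} = sup_x {(y-b)*x - a*x^2}
FOC: (y - b) - 2a*x = 0 => x* = (y - b)/(2a)
x* = (-9.8539 + 9)/(2*4) = -0.1067
f*(-9.8539) = (y-b)^2/(4a) = (-9.8539 + 9)^2/(4*4)
= 0.7291/16 = 0.0456


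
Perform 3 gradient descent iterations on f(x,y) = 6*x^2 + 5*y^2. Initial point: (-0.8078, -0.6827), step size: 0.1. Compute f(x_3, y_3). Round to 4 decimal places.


Gradient descent on f(x,y) = 6*x^2 + 5*y^2.
Starting point: (-0.8078, -0.6827), alpha = 0.1
Step 1: grad_x = 2*6*-0.8078 = -9.6936, grad_y = 2*5*-0.6827 = -6.827
  x_1 = -0.8078 - 0.1*-9.6936 = 0.1616
  y_1 = -0.6827 - 0.1*-6.827 = 0.0
Step 2: grad_x = 2*6*0.1616 = 1.9387, grad_y = 2*5*0.0 = 0.0
  x_2 = 0.1616 - 0.1*1.9387 = -0.0323
  y_2 = 0.0 - 0.1*0.0 = 0.0
Step 3: grad_x = 2*6*-0.0323 = -0.3877, grad_y = 2*5*0.0 = 0.0
  x_3 = -0.0323 - 0.1*-0.3877 = 0.0065
  y_3 = 0.0 - 0.1*0.0 = 0.0
f(0.0065, 0.0) = 6*0.0065^2 + 5*0.0^2 = 0.0003


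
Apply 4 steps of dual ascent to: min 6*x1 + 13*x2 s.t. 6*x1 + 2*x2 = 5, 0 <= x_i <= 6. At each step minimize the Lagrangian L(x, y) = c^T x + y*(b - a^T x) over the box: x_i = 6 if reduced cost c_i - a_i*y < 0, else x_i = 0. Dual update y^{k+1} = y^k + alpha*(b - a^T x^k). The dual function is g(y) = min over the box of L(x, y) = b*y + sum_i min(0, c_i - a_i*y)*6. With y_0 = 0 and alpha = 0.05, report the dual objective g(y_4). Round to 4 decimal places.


Dual ascent for LP: min 6*x1 + 13*x2, 6*x1 + 2*x2 = 5, 0 <= x_i <= 6
Step 1: y^k = 0.0, reduced costs: (6.0, 13.0)
  x^k = (0.0, 0.0), subgradient = b - a^T x = 5.0
  y^{k+1} = 0.0 + 0.05*5.0 = 0.25
Step 2: y^k = 0.25, reduced costs: (4.5, 12.5)
  x^k = (0.0, 0.0), subgradient = b - a^T x = 5.0
  y^{k+1} = 0.25 + 0.05*5.0 = 0.5
Step 3: y^k = 0.5, reduced costs: (3.0, 12.0)
  x^k = (0.0, 0.0), subgradient = b - a^T x = 5.0
  y^{k+1} = 0.5 + 0.05*5.0 = 0.75
Step 4: y^k = 0.75, reduced costs: (1.5, 11.5)
  x^k = (0.0, 0.0), subgradient = b - a^T x = 5.0
  y^{k+1} = 0.75 + 0.05*5.0 = 1.0
Dual objective at y_4 = 1.0: reduced costs (0.0, 11.0), box minimizer x = (0.0, 0.0)
g(y_4) = b*y + (c1 - a1*y)*x1 + (c2 - a2*y)*x2 = 5*1.0 + 0.0*0.0 + 11.0*0.0 = 5.0 + 0.0 + 0.0 = 5.0


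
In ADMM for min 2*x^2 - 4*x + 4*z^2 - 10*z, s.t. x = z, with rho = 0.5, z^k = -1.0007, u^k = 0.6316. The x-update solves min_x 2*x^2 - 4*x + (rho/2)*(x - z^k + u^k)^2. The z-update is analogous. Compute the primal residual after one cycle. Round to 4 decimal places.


ADMM iteration with rho = 0.5, z^k = -1.0007, u^k = 0.6316
Step 1: x-update.
Minimize 2*x^2 - 4*x + (0.5/2)*(x + 1.0007 + 0.6316)^2
FOC: (2*2 + 0.5)*x = 4 + 0.5*(-1.0007 - 0.6316)
x^{k+1} = 0.7075
Step 2: z-update.
Minimize 4*z^2 - 10*z + (0.5/2)*(0.7075 - z + 0.6316)^2
FOC: (2*4 + 0.5)*z = 10 + 0.5*(0.7075 + 0.6316)
z^{k+1} = 1.2552
Step 3: u-update.
u^{k+1} = 0.6316 + 0.7075 - 1.2552 = 0.0839
Step 4: Primal residual = |0.7075 - 1.2552| = 0.5477


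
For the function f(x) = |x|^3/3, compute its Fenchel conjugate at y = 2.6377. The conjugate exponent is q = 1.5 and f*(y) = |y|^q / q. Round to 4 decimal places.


The conjugate exponent q satisfies 1/p + 1/q = 1.
p = 3, so q = 3/(3 - 1) = 1.5
|y|^q = 2.6377^1.5 = 4.2839
f*(2.6377) = 4.2839 / 1.5 = 2.8559
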